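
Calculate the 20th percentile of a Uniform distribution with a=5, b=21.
8.2000

We have X ~ Uniform(a=5, b=21).

We want to find x such that P(X ≤ x) = 0.2.

This is the 20th percentile, which means 20% of values fall below this point.

Using the inverse CDF (quantile function):
x = F⁻¹(0.2) = 8.2000

Verification: P(X ≤ 8.2000) = 0.2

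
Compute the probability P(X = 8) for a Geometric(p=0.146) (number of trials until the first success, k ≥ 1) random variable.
0.048368

We have X ~ Geometric(p=0.146) (number of trials until the first success, k ≥ 1).

For a Geometric distribution, the PMF gives us the probability of each outcome.

Using the PMF formula:
P(X = 8) = 0.048368

Rounded to 4 decimal places: 0.0484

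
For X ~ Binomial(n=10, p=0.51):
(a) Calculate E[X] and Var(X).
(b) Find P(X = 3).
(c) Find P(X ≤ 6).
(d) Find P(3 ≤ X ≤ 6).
(a) E[X] = 5.1000, Var(X) = 2.4990
(b) P(X = 3) = 0.107960
(c) P(X ≤ 6) = 0.811227
(d) P(3 ≤ X ≤ 6) = 0.763227

We have X ~ Binomial(n=10, p=0.51).

(a) Moments:
E[X] = 5.1000
Var(X) = 2.4990
σ = √Var(X) = 1.5808

(b) Point probability using PMF:
P(X = 3) = 0.107960

(c) Cumulative probability using CDF:
P(X ≤ 6) = F(6) = 0.811227

(d) Range probability:
P(3 ≤ X ≤ 6) = P(X ≤ 6) - P(X ≤ 2)
                   = F(6) - F(2)
                   = 0.811227 - 0.048000
                   = 0.763227

This means approximately 76.3% of outcomes fall in the interval [3, 6].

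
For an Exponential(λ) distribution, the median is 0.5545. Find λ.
λ = 1.2500

For X ~ Exponential(λ), the CDF is F(x) = 1 - e^(-λx).
The median m satisfies F(m) = 0.5:
1 - e^(-λm) = 0.5
e^(-λm) = 0.5
λm = ln(2)
m = ln(2) / λ

Given m = 0.5545:
λ = ln(2) / 0.5545 = 0.693147 / 0.5545 = 1.2500

Verification: ln(2) / 1.2500 = 0.5545 ✓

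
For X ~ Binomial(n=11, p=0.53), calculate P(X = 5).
0.208261

We have X ~ Binomial(n=11, p=0.53).

For a Binomial distribution, the PMF gives us the probability of each outcome.

Using the PMF formula:
P(X = 5) = 0.208261

Rounded to 4 decimal places: 0.2083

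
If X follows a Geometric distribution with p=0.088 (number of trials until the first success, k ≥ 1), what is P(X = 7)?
0.050635

We have X ~ Geometric(p=0.088) (number of trials until the first success, k ≥ 1).

For a Geometric distribution, the PMF gives us the probability of each outcome.

Using the PMF formula:
P(X = 7) = 0.050635

Rounded to 4 decimal places: 0.0506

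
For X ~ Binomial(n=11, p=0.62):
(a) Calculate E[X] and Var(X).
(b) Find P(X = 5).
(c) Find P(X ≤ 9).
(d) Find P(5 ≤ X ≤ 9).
(a) E[X] = 6.8200, Var(X) = 2.5916
(b) P(X = 5) = 0.127439
(c) P(X ≤ 9) = 0.959714
(d) P(5 ≤ X ≤ 9) = 0.882880

We have X ~ Binomial(n=11, p=0.62).

(a) Moments:
E[X] = 6.8200
Var(X) = 2.5916
σ = √Var(X) = 1.6098

(b) Point probability using PMF:
P(X = 5) = 0.127439

(c) Cumulative probability using CDF:
P(X ≤ 9) = F(9) = 0.959714

(d) Range probability:
P(5 ≤ X ≤ 9) = P(X ≤ 9) - P(X ≤ 4)
                   = F(9) - F(4)
                   = 0.959714 - 0.076834
                   = 0.882880

This means approximately 88.3% of outcomes fall in the interval [5, 9].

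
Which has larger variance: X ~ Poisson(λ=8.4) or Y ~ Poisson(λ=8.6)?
Y has larger variance (8.6000 > 8.4000)

Compute the variance for each distribution:

X ~ Poisson(λ=8.4):
Var(X) = 8.4000

Y ~ Poisson(λ=8.6):
Var(Y) = 8.6000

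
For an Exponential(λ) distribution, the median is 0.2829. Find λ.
λ = 2.4501

For X ~ Exponential(λ), the CDF is F(x) = 1 - e^(-λx).
The median m satisfies F(m) = 0.5:
1 - e^(-λm) = 0.5
e^(-λm) = 0.5
λm = ln(2)
m = ln(2) / λ

Given m = 0.2829:
λ = ln(2) / 0.2829 = 0.693147 / 0.2829 = 2.4501

Verification: ln(2) / 2.4501 = 0.2829 ✓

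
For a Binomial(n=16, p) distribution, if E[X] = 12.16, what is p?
p = 0.76

For a Binomial(n, p) distribution:
E[X] = n × p

Given n = 16 and E[X] = 12.16:
12.16 = 16 × p
p = 12.16 / 16 = 0.76

Verification: Binomial(16, 0.76) has E[X] = 12.16 ✓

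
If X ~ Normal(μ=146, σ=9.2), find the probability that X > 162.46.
0.036797

We have X ~ Normal(μ=146, σ=9.2).

P(X > 162.46) = 1 - P(X ≤ 162.46)
                = 1 - F(162.46)
                = 1 - 0.963203
                = 0.036797

So there's approximately a 3.7% chance that X exceeds 162.46.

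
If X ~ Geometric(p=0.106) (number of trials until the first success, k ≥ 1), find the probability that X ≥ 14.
0.233017

We have X ~ Geometric(p=0.106) (number of trials until the first success, k ≥ 1).

For discrete distributions, P(X ≥ 14) = 1 - P(X ≤ 13).

P(X ≤ 13) = 0.766983
P(X ≥ 14) = 1 - 0.766983 = 0.233017

So there's approximately a 23.3% chance that X is at least 14.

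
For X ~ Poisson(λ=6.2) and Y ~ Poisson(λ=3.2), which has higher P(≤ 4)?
Y has higher probability (P(Y ≤ 4) = 0.7806 > P(X ≤ 4) = 0.2592)

Compute P(≤ 4) for each distribution:

X ~ Poisson(λ=6.2):
P(X ≤ 4) = 0.2592

Y ~ Poisson(λ=3.2):
P(Y ≤ 4) = 0.7806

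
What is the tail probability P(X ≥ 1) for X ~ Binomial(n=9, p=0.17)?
0.813060

We have X ~ Binomial(n=9, p=0.17).

For discrete distributions, P(X ≥ 1) = 1 - P(X ≤ 0).

P(X ≤ 0) = 0.186940
P(X ≥ 1) = 1 - 0.186940 = 0.813060

So there's approximately a 81.3% chance that X is at least 1.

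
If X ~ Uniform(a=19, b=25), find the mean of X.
22.0000

We have X ~ Uniform(a=19, b=25).

For a Uniform distribution with a=19, b=25:
E[X] = 22.0000

This is the expected (average) value of X.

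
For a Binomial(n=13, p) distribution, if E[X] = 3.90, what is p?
p = 0.3

For a Binomial(n, p) distribution:
E[X] = n × p

Given n = 13 and E[X] = 3.90:
3.90 = 13 × p
p = 3.90 / 13 = 0.3

Verification: Binomial(13, 0.3) has E[X] = 3.90 ✓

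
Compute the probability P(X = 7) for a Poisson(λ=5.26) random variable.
0.114837

We have X ~ Poisson(λ=5.26).

For a Poisson distribution, the PMF gives us the probability of each outcome.

Using the PMF formula:
P(X = 7) = 0.114837

Rounded to 4 decimal places: 0.1148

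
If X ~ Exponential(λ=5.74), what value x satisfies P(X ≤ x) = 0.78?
0.2638

We have X ~ Exponential(λ=5.74).

We want to find x such that P(X ≤ x) = 0.78.

This is the 78th percentile, which means 78% of values fall below this point.

Using the inverse CDF (quantile function):
x = F⁻¹(0.78) = 0.2638

Verification: P(X ≤ 0.2638) = 0.78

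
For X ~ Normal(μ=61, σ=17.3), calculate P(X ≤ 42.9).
0.147724

We have X ~ Normal(μ=61, σ=17.3).

The CDF gives us P(X ≤ k).

Using the CDF:
P(X ≤ 42.9) = 0.147724

This means there's approximately a 14.8% chance that X is at most 42.9.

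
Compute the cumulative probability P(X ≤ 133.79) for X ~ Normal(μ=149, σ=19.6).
0.218868

We have X ~ Normal(μ=149, σ=19.6).

The CDF gives us P(X ≤ k).

Using the CDF:
P(X ≤ 133.79) = 0.218868

This means there's approximately a 21.9% chance that X is at most 133.79.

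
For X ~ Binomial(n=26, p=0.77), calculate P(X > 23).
0.042250

We have X ~ Binomial(n=26, p=0.77).

P(X > 23) = 1 - P(X ≤ 23)
                = 1 - F(23)
                = 1 - 0.957750
                = 0.042250

So there's approximately a 4.2% chance that X exceeds 23.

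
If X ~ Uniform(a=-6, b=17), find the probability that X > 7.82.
0.399130

We have X ~ Uniform(a=-6, b=17).

P(X > 7.82) = 1 - P(X ≤ 7.82)
                = 1 - F(7.82)
                = 1 - 0.600870
                = 0.399130

So there's approximately a 39.9% chance that X exceeds 7.82.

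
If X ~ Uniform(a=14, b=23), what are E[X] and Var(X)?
E[X] = 18.5000, Var(X) = 6.7500

We have X ~ Uniform(a=14, b=23).

For a Uniform distribution with a=14, b=23:

Expected value:
E[X] = 18.5000

Variance:
Var(X) = 6.7500

Standard deviation:
σ = √Var(X) = 2.5981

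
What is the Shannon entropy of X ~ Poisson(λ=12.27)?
2.6654 nats

We have X ~ Poisson(λ=12.27).

The Shannon entropy measures the uncertainty or information content of the distribution.

For a Poisson distribution with λ=12.27:
H(X) = 2.6654 nats

(In bits, this would be 3.8454 bits.)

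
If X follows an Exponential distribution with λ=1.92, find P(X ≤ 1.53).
0.947007

We have X ~ Exponential(λ=1.92).

The CDF gives us P(X ≤ k).

Using the CDF:
P(X ≤ 1.53) = 0.947007

This means there's approximately a 94.7% chance that X is at most 1.53.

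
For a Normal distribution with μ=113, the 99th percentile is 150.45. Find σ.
σ = 16.0982

For X ~ Normal(μ, σ), the p-th percentile satisfies x = μ + z_p × σ,
where z_p = Φ⁻¹(p) is the standard normal quantile.

Step 1: z_{0.99} = Φ⁻¹(0.99) = 2.3263

Step 2: Solve for σ:
150.45 = 113 + 2.3263 × σ
σ = (150.45 - 113) / 2.3263
σ = 37.45 / 2.3263
σ = 16.0982

Verification: μ + z × σ = 113 + 2.3263 × 16.0982 = 150.45 ✓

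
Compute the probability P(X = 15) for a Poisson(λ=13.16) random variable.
0.090578

We have X ~ Poisson(λ=13.16).

For a Poisson distribution, the PMF gives us the probability of each outcome.

Using the PMF formula:
P(X = 15) = 0.090578

Rounded to 4 decimal places: 0.0906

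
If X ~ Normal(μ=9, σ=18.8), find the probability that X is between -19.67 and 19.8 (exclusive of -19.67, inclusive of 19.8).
0.653545

We have X ~ Normal(μ=9, σ=18.8).

To find P(-19.67 < X ≤ 19.8), we use:
P(-19.67 < X ≤ 19.8) = P(X ≤ 19.8) - P(X ≤ -19.67)
                 = F(19.8) - F(-19.67)
                 = 0.717174 - 0.063630
                 = 0.653545

So there's approximately a 65.4% chance that X falls in this range.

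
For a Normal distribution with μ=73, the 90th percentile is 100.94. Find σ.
σ = 21.8017

For X ~ Normal(μ, σ), the p-th percentile satisfies x = μ + z_p × σ,
where z_p = Φ⁻¹(p) is the standard normal quantile.

Step 1: z_{0.9} = Φ⁻¹(0.9) = 1.2816

Step 2: Solve for σ:
100.94 = 73 + 1.2816 × σ
σ = (100.94 - 73) / 1.2816
σ = 27.94 / 1.2816
σ = 21.8017

Verification: μ + z × σ = 73 + 1.2816 × 21.8017 = 100.94 ✓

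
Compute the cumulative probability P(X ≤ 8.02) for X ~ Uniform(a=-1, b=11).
0.751667

We have X ~ Uniform(a=-1, b=11).

The CDF gives us P(X ≤ k).

Using the CDF:
P(X ≤ 8.02) = 0.751667

This means there's approximately a 75.2% chance that X is at most 8.02.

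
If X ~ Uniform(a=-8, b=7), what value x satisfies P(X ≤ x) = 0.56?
0.4000

We have X ~ Uniform(a=-8, b=7).

We want to find x such that P(X ≤ x) = 0.56.

This is the 56th percentile, which means 56% of values fall below this point.

Using the inverse CDF (quantile function):
x = F⁻¹(0.56) = 0.4000

Verification: P(X ≤ 0.4000) = 0.56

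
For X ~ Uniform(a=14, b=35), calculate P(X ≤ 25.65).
0.554762

We have X ~ Uniform(a=14, b=35).

The CDF gives us P(X ≤ k).

Using the CDF:
P(X ≤ 25.65) = 0.554762

This means there's approximately a 55.5% chance that X is at most 25.65.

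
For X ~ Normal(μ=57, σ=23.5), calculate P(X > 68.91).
0.306145

We have X ~ Normal(μ=57, σ=23.5).

P(X > 68.91) = 1 - P(X ≤ 68.91)
                = 1 - F(68.91)
                = 1 - 0.693855
                = 0.306145

So there's approximately a 30.6% chance that X exceeds 68.91.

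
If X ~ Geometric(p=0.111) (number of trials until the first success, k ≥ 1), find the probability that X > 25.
0.052789

We have X ~ Geometric(p=0.111) (number of trials until the first success, k ≥ 1).

P(X > 25) = 1 - P(X ≤ 25)
                = 1 - F(25)
                = 1 - 0.947211
                = 0.052789

So there's approximately a 5.3% chance that X exceeds 25.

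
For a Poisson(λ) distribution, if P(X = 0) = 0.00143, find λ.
λ = 6.5501

For a Poisson(λ) distribution, the PMF at 0 is:
P(X = 0) = λ^0 e^(-λ) / 0! = e^(-λ)

Given P(X = 0) = 0.00143:
e^(-λ) = 0.00143
-λ = ln(0.00143)
λ = -ln(0.00143) = 6.5501

Verification: e^(-6.5501) = 0.00143 ✓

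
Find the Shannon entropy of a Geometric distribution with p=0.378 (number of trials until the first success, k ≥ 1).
1.7542 nats

We have X ~ Geometric(p=0.378) (number of trials until the first success, k ≥ 1).

The Shannon entropy measures the uncertainty or information content of the distribution.

For a Geometric distribution with p=0.378 (number of trials until the first success, k ≥ 1):
H(X) = 1.7542 nats

(In bits, this would be 2.5307 bits.)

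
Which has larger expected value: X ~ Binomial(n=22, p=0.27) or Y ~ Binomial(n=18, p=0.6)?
Y has larger mean (10.8000 > 5.9400)

Compute the expected value for each distribution:

X ~ Binomial(n=22, p=0.27):
E[X] = 5.9400

Y ~ Binomial(n=18, p=0.6):
E[Y] = 10.8000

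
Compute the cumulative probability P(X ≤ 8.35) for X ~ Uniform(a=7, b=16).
0.150000

We have X ~ Uniform(a=7, b=16).

The CDF gives us P(X ≤ k).

Using the CDF:
P(X ≤ 8.35) = 0.150000

This means there's approximately a 15.0% chance that X is at most 8.35.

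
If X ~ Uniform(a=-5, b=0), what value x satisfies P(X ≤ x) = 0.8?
-1.0000

We have X ~ Uniform(a=-5, b=0).

We want to find x such that P(X ≤ x) = 0.8.

This is the 80th percentile, which means 80% of values fall below this point.

Using the inverse CDF (quantile function):
x = F⁻¹(0.8) = -1.0000

Verification: P(X ≤ -1.0000) = 0.8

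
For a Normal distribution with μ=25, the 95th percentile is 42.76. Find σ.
σ = 10.7973

For X ~ Normal(μ, σ), the p-th percentile satisfies x = μ + z_p × σ,
where z_p = Φ⁻¹(p) is the standard normal quantile.

Step 1: z_{0.95} = Φ⁻¹(0.95) = 1.6449

Step 2: Solve for σ:
42.76 = 25 + 1.6449 × σ
σ = (42.76 - 25) / 1.6449
σ = 17.76 / 1.6449
σ = 10.7973

Verification: μ + z × σ = 25 + 1.6449 × 10.7973 = 42.76 ✓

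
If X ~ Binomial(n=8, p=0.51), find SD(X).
1.4139

We have X ~ Binomial(n=8, p=0.51).

For a Binomial distribution with n=8, p=0.51:
σ = √Var(X) = 1.4139

The standard deviation is the square root of the variance.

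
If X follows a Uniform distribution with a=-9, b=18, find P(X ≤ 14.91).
0.885556

We have X ~ Uniform(a=-9, b=18).

The CDF gives us P(X ≤ k).

Using the CDF:
P(X ≤ 14.91) = 0.885556

This means there's approximately a 88.6% chance that X is at most 14.91.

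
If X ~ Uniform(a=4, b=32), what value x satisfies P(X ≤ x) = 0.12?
7.3600

We have X ~ Uniform(a=4, b=32).

We want to find x such that P(X ≤ x) = 0.12.

This is the 12th percentile, which means 12% of values fall below this point.

Using the inverse CDF (quantile function):
x = F⁻¹(0.12) = 7.3600

Verification: P(X ≤ 7.3600) = 0.12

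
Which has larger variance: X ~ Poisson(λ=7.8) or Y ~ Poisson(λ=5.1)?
X has larger variance (7.8000 > 5.1000)

Compute the variance for each distribution:

X ~ Poisson(λ=7.8):
Var(X) = 7.8000

Y ~ Poisson(λ=5.1):
Var(Y) = 5.1000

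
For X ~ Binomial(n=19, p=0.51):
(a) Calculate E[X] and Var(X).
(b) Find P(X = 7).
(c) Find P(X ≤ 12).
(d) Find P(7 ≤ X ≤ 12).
(a) E[X] = 9.6900, Var(X) = 4.7481
(b) P(X = 7) = 0.086631
(c) P(X ≤ 12) = 0.902188
(d) P(7 ≤ X ≤ 12) = 0.831318

We have X ~ Binomial(n=19, p=0.51).

(a) Moments:
E[X] = 9.6900
Var(X) = 4.7481
σ = √Var(X) = 2.1790

(b) Point probability using PMF:
P(X = 7) = 0.086631

(c) Cumulative probability using CDF:
P(X ≤ 12) = F(12) = 0.902188

(d) Range probability:
P(7 ≤ X ≤ 12) = P(X ≤ 12) - P(X ≤ 6)
                   = F(12) - F(6)
                   = 0.902188 - 0.070870
                   = 0.831318

This means approximately 83.1% of outcomes fall in the interval [7, 12].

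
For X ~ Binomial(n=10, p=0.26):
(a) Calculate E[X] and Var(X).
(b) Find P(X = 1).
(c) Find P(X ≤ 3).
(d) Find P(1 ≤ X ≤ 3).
(a) E[X] = 2.6000, Var(X) = 1.9240
(b) P(X = 1) = 0.173005
(c) P(X ≤ 3) = 0.752065
(d) P(1 ≤ X ≤ 3) = 0.702825

We have X ~ Binomial(n=10, p=0.26).

(a) Moments:
E[X] = 2.6000
Var(X) = 1.9240
σ = √Var(X) = 1.3871

(b) Point probability using PMF:
P(X = 1) = 0.173005

(c) Cumulative probability using CDF:
P(X ≤ 3) = F(3) = 0.752065

(d) Range probability:
P(1 ≤ X ≤ 3) = P(X ≤ 3) - P(X ≤ 0)
                   = F(3) - F(0)
                   = 0.752065 - 0.049240
                   = 0.702825

This means approximately 70.3% of outcomes fall in the interval [1, 3].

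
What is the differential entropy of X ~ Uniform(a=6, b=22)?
2.7726 nats

We have X ~ Uniform(a=6, b=22).

The differential entropy measures the uncertainty or information content of the distribution.

For a Uniform distribution with a=6, b=22:
h(X) = 2.7726 nats

(In bits, this would be 4.0000 bits.)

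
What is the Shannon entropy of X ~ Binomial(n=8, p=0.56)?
1.7553 nats

We have X ~ Binomial(n=8, p=0.56).

The Shannon entropy measures the uncertainty or information content of the distribution.

For a Binomial distribution with n=8, p=0.56:
H(X) = 1.7553 nats

(In bits, this would be 2.5323 bits.)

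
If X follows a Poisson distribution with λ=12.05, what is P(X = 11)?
0.113882

We have X ~ Poisson(λ=12.05).

For a Poisson distribution, the PMF gives us the probability of each outcome.

Using the PMF formula:
P(X = 11) = 0.113882

Rounded to 4 decimal places: 0.1139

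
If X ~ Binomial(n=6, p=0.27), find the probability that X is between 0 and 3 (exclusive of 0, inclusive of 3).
0.799513

We have X ~ Binomial(n=6, p=0.27).

To find P(0 < X ≤ 3), we use:
P(0 < X ≤ 3) = P(X ≤ 3) - P(X ≤ 0)
                 = F(3) - F(0)
                 = 0.950847 - 0.151334
                 = 0.799513

So there's approximately a 80.0% chance that X falls in this range.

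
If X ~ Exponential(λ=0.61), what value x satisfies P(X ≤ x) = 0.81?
2.7225

We have X ~ Exponential(λ=0.61).

We want to find x such that P(X ≤ x) = 0.81.

This is the 81st percentile, which means 81% of values fall below this point.

Using the inverse CDF (quantile function):
x = F⁻¹(0.81) = 2.7225

Verification: P(X ≤ 2.7225) = 0.81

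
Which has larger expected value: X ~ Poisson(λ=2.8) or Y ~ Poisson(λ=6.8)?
Y has larger mean (6.8000 > 2.8000)

Compute the expected value for each distribution:

X ~ Poisson(λ=2.8):
E[X] = 2.8000

Y ~ Poisson(λ=6.8):
E[Y] = 6.8000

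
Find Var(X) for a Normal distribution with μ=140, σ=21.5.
462.2500

We have X ~ Normal(μ=140, σ=21.5).

For a Normal distribution with μ=140, σ=21.5:
Var(X) = 462.2500

The variance measures the spread of the distribution around the mean.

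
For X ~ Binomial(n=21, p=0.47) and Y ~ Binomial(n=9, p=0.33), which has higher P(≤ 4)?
Y has higher probability (P(Y ≤ 4) = 0.8602 > P(X ≤ 4) = 0.0078)

Compute P(≤ 4) for each distribution:

X ~ Binomial(n=21, p=0.47):
P(X ≤ 4) = 0.0078

Y ~ Binomial(n=9, p=0.33):
P(Y ≤ 4) = 0.8602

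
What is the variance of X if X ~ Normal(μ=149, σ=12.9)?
166.4100

We have X ~ Normal(μ=149, σ=12.9).

For a Normal distribution with μ=149, σ=12.9:
Var(X) = 166.4100

The variance measures the spread of the distribution around the mean.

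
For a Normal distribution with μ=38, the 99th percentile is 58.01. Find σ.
σ = 8.6015

For X ~ Normal(μ, σ), the p-th percentile satisfies x = μ + z_p × σ,
where z_p = Φ⁻¹(p) is the standard normal quantile.

Step 1: z_{0.99} = Φ⁻¹(0.99) = 2.3263

Step 2: Solve for σ:
58.01 = 38 + 2.3263 × σ
σ = (58.01 - 38) / 2.3263
σ = 20.01 / 2.3263
σ = 8.6015

Verification: μ + z × σ = 38 + 2.3263 × 8.6015 = 58.01 ✓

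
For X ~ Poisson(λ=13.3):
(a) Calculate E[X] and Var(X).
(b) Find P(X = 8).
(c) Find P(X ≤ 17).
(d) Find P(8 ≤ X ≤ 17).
(a) E[X] = 13.3000, Var(X) = 13.3000
(b) P(X = 8) = 0.040661
(c) P(X ≤ 17) = 0.873215
(d) P(8 ≤ X ≤ 17) = 0.827066

We have X ~ Poisson(λ=13.3).

(a) Moments:
E[X] = 13.3000
Var(X) = 13.3000
σ = √Var(X) = 3.6469

(b) Point probability using PMF:
P(X = 8) = 0.040661

(c) Cumulative probability using CDF:
P(X ≤ 17) = F(17) = 0.873215

(d) Range probability:
P(8 ≤ X ≤ 17) = P(X ≤ 17) - P(X ≤ 7)
                   = F(17) - F(7)
                   = 0.873215 - 0.046149
                   = 0.827066

This means approximately 82.7% of outcomes fall in the interval [8, 17].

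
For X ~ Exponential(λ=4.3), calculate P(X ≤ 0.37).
0.796278

We have X ~ Exponential(λ=4.3).

The CDF gives us P(X ≤ k).

Using the CDF:
P(X ≤ 0.37) = 0.796278

This means there's approximately a 79.6% chance that X is at most 0.37.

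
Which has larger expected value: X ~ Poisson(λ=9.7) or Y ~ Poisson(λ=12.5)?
Y has larger mean (12.5000 > 9.7000)

Compute the expected value for each distribution:

X ~ Poisson(λ=9.7):
E[X] = 9.7000

Y ~ Poisson(λ=12.5):
E[Y] = 12.5000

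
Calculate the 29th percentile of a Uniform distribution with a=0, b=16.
4.6400

We have X ~ Uniform(a=0, b=16).

We want to find x such that P(X ≤ x) = 0.29.

This is the 29th percentile, which means 29% of values fall below this point.

Using the inverse CDF (quantile function):
x = F⁻¹(0.29) = 4.6400

Verification: P(X ≤ 4.6400) = 0.29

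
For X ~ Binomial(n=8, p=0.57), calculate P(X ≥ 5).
0.523848

We have X ~ Binomial(n=8, p=0.57).

For discrete distributions, P(X ≥ 5) = 1 - P(X ≤ 4).

P(X ≤ 4) = 0.476152
P(X ≥ 5) = 1 - 0.476152 = 0.523848

So there's approximately a 52.4% chance that X is at least 5.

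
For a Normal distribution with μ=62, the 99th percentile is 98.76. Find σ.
σ = 15.8016

For X ~ Normal(μ, σ), the p-th percentile satisfies x = μ + z_p × σ,
where z_p = Φ⁻¹(p) is the standard normal quantile.

Step 1: z_{0.99} = Φ⁻¹(0.99) = 2.3263

Step 2: Solve for σ:
98.76 = 62 + 2.3263 × σ
σ = (98.76 - 62) / 2.3263
σ = 36.76 / 2.3263
σ = 15.8016

Verification: μ + z × σ = 62 + 2.3263 × 15.8016 = 98.76 ✓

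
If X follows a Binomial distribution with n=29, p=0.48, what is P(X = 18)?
0.047580

We have X ~ Binomial(n=29, p=0.48).

For a Binomial distribution, the PMF gives us the probability of each outcome.

Using the PMF formula:
P(X = 18) = 0.047580

Rounded to 4 decimal places: 0.0476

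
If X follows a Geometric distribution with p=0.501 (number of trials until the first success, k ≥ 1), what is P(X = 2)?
0.249999

We have X ~ Geometric(p=0.501) (number of trials until the first success, k ≥ 1).

For a Geometric distribution, the PMF gives us the probability of each outcome.

Using the PMF formula:
P(X = 2) = 0.249999

Rounded to 4 decimal places: 0.2500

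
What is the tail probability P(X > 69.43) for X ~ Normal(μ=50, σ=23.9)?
0.208117

We have X ~ Normal(μ=50, σ=23.9).

P(X > 69.43) = 1 - P(X ≤ 69.43)
                = 1 - F(69.43)
                = 1 - 0.791883
                = 0.208117

So there's approximately a 20.8% chance that X exceeds 69.43.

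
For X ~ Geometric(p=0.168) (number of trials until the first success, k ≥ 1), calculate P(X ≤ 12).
0.889978

We have X ~ Geometric(p=0.168) (number of trials until the first success, k ≥ 1).

The CDF gives us P(X ≤ k).

Using the CDF:
P(X ≤ 12) = 0.889978

This means there's approximately a 89.0% chance that X is at most 12.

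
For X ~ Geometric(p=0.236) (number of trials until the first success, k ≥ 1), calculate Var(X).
13.7173

We have X ~ Geometric(p=0.236) (number of trials until the first success, k ≥ 1).

For a Geometric distribution with p=0.236 (number of trials until the first success, k ≥ 1):
Var(X) = 13.7173

The variance measures the spread of the distribution around the mean.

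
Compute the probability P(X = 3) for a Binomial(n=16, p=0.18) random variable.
0.247506

We have X ~ Binomial(n=16, p=0.18).

For a Binomial distribution, the PMF gives us the probability of each outcome.

Using the PMF formula:
P(X = 3) = 0.247506

Rounded to 4 decimal places: 0.2475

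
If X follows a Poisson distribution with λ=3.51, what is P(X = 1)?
0.104938

We have X ~ Poisson(λ=3.51).

For a Poisson distribution, the PMF gives us the probability of each outcome.

Using the PMF formula:
P(X = 1) = 0.104938

Rounded to 4 decimal places: 0.1049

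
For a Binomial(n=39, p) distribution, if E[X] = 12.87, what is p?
p = 0.33

For a Binomial(n, p) distribution:
E[X] = n × p

Given n = 39 and E[X] = 12.87:
12.87 = 39 × p
p = 12.87 / 39 = 0.33

Verification: Binomial(39, 0.33) has E[X] = 12.87 ✓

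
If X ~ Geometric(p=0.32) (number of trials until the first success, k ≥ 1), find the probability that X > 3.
0.314432

We have X ~ Geometric(p=0.32) (number of trials until the first success, k ≥ 1).

P(X > 3) = 1 - P(X ≤ 3)
                = 1 - F(3)
                = 1 - 0.685568
                = 0.314432

So there's approximately a 31.4% chance that X exceeds 3.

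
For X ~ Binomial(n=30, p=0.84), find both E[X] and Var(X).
E[X] = 25.2000, Var(X) = 4.0320

We have X ~ Binomial(n=30, p=0.84).

For a Binomial distribution with n=30, p=0.84:

Expected value:
E[X] = 25.2000

Variance:
Var(X) = 4.0320

Standard deviation:
σ = √Var(X) = 2.0080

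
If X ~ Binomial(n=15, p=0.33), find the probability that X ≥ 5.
0.585167

We have X ~ Binomial(n=15, p=0.33).

For discrete distributions, P(X ≥ 5) = 1 - P(X ≤ 4).

P(X ≤ 4) = 0.414833
P(X ≥ 5) = 1 - 0.414833 = 0.585167

So there's approximately a 58.5% chance that X is at least 5.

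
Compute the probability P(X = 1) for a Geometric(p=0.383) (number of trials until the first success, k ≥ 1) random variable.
0.383000

We have X ~ Geometric(p=0.383) (number of trials until the first success, k ≥ 1).

For a Geometric distribution, the PMF gives us the probability of each outcome.

Using the PMF formula:
P(X = 1) = 0.383000

Rounded to 4 decimal places: 0.3830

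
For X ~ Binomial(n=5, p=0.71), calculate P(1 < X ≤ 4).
0.792417

We have X ~ Binomial(n=5, p=0.71).

To find P(1 < X ≤ 4), we use:
P(1 < X ≤ 4) = P(X ≤ 4) - P(X ≤ 1)
                 = F(4) - F(1)
                 = 0.819577 - 0.027160
                 = 0.792417

So there's approximately a 79.2% chance that X falls in this range.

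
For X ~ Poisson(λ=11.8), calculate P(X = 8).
0.069962

We have X ~ Poisson(λ=11.8).

For a Poisson distribution, the PMF gives us the probability of each outcome.

Using the PMF formula:
P(X = 8) = 0.069962

Rounded to 4 decimal places: 0.0700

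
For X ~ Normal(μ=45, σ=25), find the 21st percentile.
24.8395

We have X ~ Normal(μ=45, σ=25).

We want to find x such that P(X ≤ x) = 0.21.

This is the 21st percentile, which means 21% of values fall below this point.

Using the inverse CDF (quantile function):
x = F⁻¹(0.21) = 24.8395

Verification: P(X ≤ 24.8395) = 0.21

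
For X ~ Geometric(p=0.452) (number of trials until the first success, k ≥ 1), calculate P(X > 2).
0.300304

We have X ~ Geometric(p=0.452) (number of trials until the first success, k ≥ 1).

P(X > 2) = 1 - P(X ≤ 2)
                = 1 - F(2)
                = 1 - 0.699696
                = 0.300304

So there's approximately a 30.0% chance that X exceeds 2.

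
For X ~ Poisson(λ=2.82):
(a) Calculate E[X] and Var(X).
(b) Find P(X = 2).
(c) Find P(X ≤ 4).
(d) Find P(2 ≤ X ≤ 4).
(a) E[X] = 2.8200, Var(X) = 2.8200
(b) P(X = 2) = 0.237005
(c) P(X ≤ 4) = 0.844548
(d) P(2 ≤ X ≤ 4) = 0.616853

We have X ~ Poisson(λ=2.82).

(a) Moments:
E[X] = 2.8200
Var(X) = 2.8200
σ = √Var(X) = 1.6793

(b) Point probability using PMF:
P(X = 2) = 0.237005

(c) Cumulative probability using CDF:
P(X ≤ 4) = F(4) = 0.844548

(d) Range probability:
P(2 ≤ X ≤ 4) = P(X ≤ 4) - P(X ≤ 1)
                   = F(4) - F(1)
                   = 0.844548 - 0.227695
                   = 0.616853

This means approximately 61.7% of outcomes fall in the interval [2, 4].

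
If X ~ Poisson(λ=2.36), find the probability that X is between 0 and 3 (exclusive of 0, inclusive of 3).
0.692620

We have X ~ Poisson(λ=2.36).

To find P(0 < X ≤ 3), we use:
P(0 < X ≤ 3) = P(X ≤ 3) - P(X ≤ 0)
                 = F(3) - F(0)
                 = 0.787041 - 0.094420
                 = 0.692620

So there's approximately a 69.3% chance that X falls in this range.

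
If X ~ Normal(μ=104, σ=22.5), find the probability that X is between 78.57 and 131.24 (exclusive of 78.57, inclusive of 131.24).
0.757797

We have X ~ Normal(μ=104, σ=22.5).

To find P(78.57 < X ≤ 131.24), we use:
P(78.57 < X ≤ 131.24) = P(X ≤ 131.24) - P(X ≤ 78.57)
                 = F(131.24) - F(78.57)
                 = 0.886988 - 0.129191
                 = 0.757797

So there's approximately a 75.8% chance that X falls in this range.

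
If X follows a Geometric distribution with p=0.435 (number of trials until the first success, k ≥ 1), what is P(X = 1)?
0.435000

We have X ~ Geometric(p=0.435) (number of trials until the first success, k ≥ 1).

For a Geometric distribution, the PMF gives us the probability of each outcome.

Using the PMF formula:
P(X = 1) = 0.435000

Rounded to 4 decimal places: 0.4350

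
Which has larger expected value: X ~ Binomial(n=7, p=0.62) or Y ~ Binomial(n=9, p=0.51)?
Y has larger mean (4.5900 > 4.3400)

Compute the expected value for each distribution:

X ~ Binomial(n=7, p=0.62):
E[X] = 4.3400

Y ~ Binomial(n=9, p=0.51):
E[Y] = 4.5900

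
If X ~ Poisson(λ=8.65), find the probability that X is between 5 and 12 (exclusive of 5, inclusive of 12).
0.761083

We have X ~ Poisson(λ=8.65).

To find P(5 < X ≤ 12), we use:
P(5 < X ≤ 12) = P(X ≤ 12) - P(X ≤ 5)
                 = F(12) - F(5)
                 = 0.899740 - 0.138657
                 = 0.761083

So there's approximately a 76.1% chance that X falls in this range.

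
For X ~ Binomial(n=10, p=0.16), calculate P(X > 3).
0.061358

We have X ~ Binomial(n=10, p=0.16).

P(X > 3) = 1 - P(X ≤ 3)
                = 1 - F(3)
                = 1 - 0.938642
                = 0.061358

So there's approximately a 6.1% chance that X exceeds 3.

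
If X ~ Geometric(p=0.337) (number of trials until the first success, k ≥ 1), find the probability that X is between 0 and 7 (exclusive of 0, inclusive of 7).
0.943689

We have X ~ Geometric(p=0.337) (number of trials until the first success, k ≥ 1).

To find P(0 < X ≤ 7), we use:
P(0 < X ≤ 7) = P(X ≤ 7) - P(X ≤ 0)
                 = F(7) - F(0)
                 = 0.943689 - 0.000000
                 = 0.943689

So there's approximately a 94.4% chance that X falls in this range.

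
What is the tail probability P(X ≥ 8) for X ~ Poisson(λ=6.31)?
0.299688

We have X ~ Poisson(λ=6.31).

For discrete distributions, P(X ≥ 8) = 1 - P(X ≤ 7).

P(X ≤ 7) = 0.700312
P(X ≥ 8) = 1 - 0.700312 = 0.299688

So there's approximately a 30.0% chance that X is at least 8.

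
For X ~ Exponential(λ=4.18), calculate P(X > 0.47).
0.140212

We have X ~ Exponential(λ=4.18).

P(X > 0.47) = 1 - P(X ≤ 0.47)
                = 1 - F(0.47)
                = 1 - 0.859788
                = 0.140212

So there's approximately a 14.0% chance that X exceeds 0.47.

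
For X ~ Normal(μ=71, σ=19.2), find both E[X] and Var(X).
E[X] = 71.0000, Var(X) = 368.6400

We have X ~ Normal(μ=71, σ=19.2).

For a Normal distribution with μ=71, σ=19.2:

Expected value:
E[X] = 71.0000

Variance:
Var(X) = 368.6400

Standard deviation:
σ = √Var(X) = 19.2000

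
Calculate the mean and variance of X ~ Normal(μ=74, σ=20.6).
E[X] = 74.0000, Var(X) = 424.3600

We have X ~ Normal(μ=74, σ=20.6).

For a Normal distribution with μ=74, σ=20.6:

Expected value:
E[X] = 74.0000

Variance:
Var(X) = 424.3600

Standard deviation:
σ = √Var(X) = 20.6000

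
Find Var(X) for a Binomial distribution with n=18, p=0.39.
4.2822

We have X ~ Binomial(n=18, p=0.39).

For a Binomial distribution with n=18, p=0.39:
Var(X) = 4.2822

The variance measures the spread of the distribution around the mean.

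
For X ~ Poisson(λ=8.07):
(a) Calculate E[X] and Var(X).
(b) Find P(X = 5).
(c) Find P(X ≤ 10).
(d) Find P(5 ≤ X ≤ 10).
(a) E[X] = 8.0700, Var(X) = 8.0700
(b) P(X = 5) = 0.089213
(c) P(X ≤ 10) = 0.808877
(d) P(5 ≤ X ≤ 10) = 0.713183

We have X ~ Poisson(λ=8.07).

(a) Moments:
E[X] = 8.0700
Var(X) = 8.0700
σ = √Var(X) = 2.8408

(b) Point probability using PMF:
P(X = 5) = 0.089213

(c) Cumulative probability using CDF:
P(X ≤ 10) = F(10) = 0.808877

(d) Range probability:
P(5 ≤ X ≤ 10) = P(X ≤ 10) - P(X ≤ 4)
                   = F(10) - F(4)
                   = 0.808877 - 0.095694
                   = 0.713183

This means approximately 71.3% of outcomes fall in the interval [5, 10].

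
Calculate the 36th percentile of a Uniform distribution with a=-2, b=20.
5.9200

We have X ~ Uniform(a=-2, b=20).

We want to find x such that P(X ≤ x) = 0.36.

This is the 36th percentile, which means 36% of values fall below this point.

Using the inverse CDF (quantile function):
x = F⁻¹(0.36) = 5.9200

Verification: P(X ≤ 5.9200) = 0.36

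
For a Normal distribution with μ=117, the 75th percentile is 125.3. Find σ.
σ = 12.3056

For X ~ Normal(μ, σ), the p-th percentile satisfies x = μ + z_p × σ,
where z_p = Φ⁻¹(p) is the standard normal quantile.

Step 1: z_{0.75} = Φ⁻¹(0.75) = 0.6745

Step 2: Solve for σ:
125.3 = 117 + 0.6745 × σ
σ = (125.3 - 117) / 0.6745
σ = 8.30 / 0.6745
σ = 12.3056

Verification: μ + z × σ = 117 + 0.6745 × 12.3056 = 125.30 ✓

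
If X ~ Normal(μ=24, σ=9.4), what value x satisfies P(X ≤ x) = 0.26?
17.9526

We have X ~ Normal(μ=24, σ=9.4).

We want to find x such that P(X ≤ x) = 0.26.

This is the 26th percentile, which means 26% of values fall below this point.

Using the inverse CDF (quantile function):
x = F⁻¹(0.26) = 17.9526

Verification: P(X ≤ 17.9526) = 0.26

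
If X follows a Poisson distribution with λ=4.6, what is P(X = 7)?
0.086920

We have X ~ Poisson(λ=4.6).

For a Poisson distribution, the PMF gives us the probability of each outcome.

Using the PMF formula:
P(X = 7) = 0.086920

Rounded to 4 decimal places: 0.0869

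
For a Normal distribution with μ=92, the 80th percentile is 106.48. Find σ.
σ = 17.2049

For X ~ Normal(μ, σ), the p-th percentile satisfies x = μ + z_p × σ,
where z_p = Φ⁻¹(p) is the standard normal quantile.

Step 1: z_{0.8} = Φ⁻¹(0.8) = 0.8416

Step 2: Solve for σ:
106.48 = 92 + 0.8416 × σ
σ = (106.48 - 92) / 0.8416
σ = 14.48 / 0.8416
σ = 17.2049

Verification: μ + z × σ = 92 + 0.8416 × 17.2049 = 106.48 ✓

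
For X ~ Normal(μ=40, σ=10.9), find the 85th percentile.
51.2971

We have X ~ Normal(μ=40, σ=10.9).

We want to find x such that P(X ≤ x) = 0.85.

This is the 85th percentile, which means 85% of values fall below this point.

Using the inverse CDF (quantile function):
x = F⁻¹(0.85) = 51.2971

Verification: P(X ≤ 51.2971) = 0.85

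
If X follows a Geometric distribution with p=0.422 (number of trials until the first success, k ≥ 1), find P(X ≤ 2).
0.665916

We have X ~ Geometric(p=0.422) (number of trials until the first success, k ≥ 1).

The CDF gives us P(X ≤ k).

Using the CDF:
P(X ≤ 2) = 0.665916

This means there's approximately a 66.6% chance that X is at most 2.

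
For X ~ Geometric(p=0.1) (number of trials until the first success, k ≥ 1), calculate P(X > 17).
0.166772

We have X ~ Geometric(p=0.1) (number of trials until the first success, k ≥ 1).

P(X > 17) = 1 - P(X ≤ 17)
                = 1 - F(17)
                = 1 - 0.833228
                = 0.166772

So there's approximately a 16.7% chance that X exceeds 17.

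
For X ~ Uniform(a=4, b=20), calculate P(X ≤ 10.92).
0.432500

We have X ~ Uniform(a=4, b=20).

The CDF gives us P(X ≤ k).

Using the CDF:
P(X ≤ 10.92) = 0.432500

This means there's approximately a 43.2% chance that X is at most 10.92.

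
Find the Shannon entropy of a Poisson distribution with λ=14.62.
2.7542 nats

We have X ~ Poisson(λ=14.62).

The Shannon entropy measures the uncertainty or information content of the distribution.

For a Poisson distribution with λ=14.62:
H(X) = 2.7542 nats

(In bits, this would be 3.9735 bits.)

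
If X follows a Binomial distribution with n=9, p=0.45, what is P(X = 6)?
0.116049

We have X ~ Binomial(n=9, p=0.45).

For a Binomial distribution, the PMF gives us the probability of each outcome.

Using the PMF formula:
P(X = 6) = 0.116049

Rounded to 4 decimal places: 0.1160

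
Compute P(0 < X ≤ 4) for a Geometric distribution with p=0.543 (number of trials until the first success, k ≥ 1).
0.956382

We have X ~ Geometric(p=0.543) (number of trials until the first success, k ≥ 1).

To find P(0 < X ≤ 4), we use:
P(0 < X ≤ 4) = P(X ≤ 4) - P(X ≤ 0)
                 = F(4) - F(0)
                 = 0.956382 - 0.000000
                 = 0.956382

So there's approximately a 95.6% chance that X falls in this range.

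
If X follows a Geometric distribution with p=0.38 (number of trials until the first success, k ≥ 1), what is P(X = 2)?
0.235600

We have X ~ Geometric(p=0.38) (number of trials until the first success, k ≥ 1).

For a Geometric distribution, the PMF gives us the probability of each outcome.

Using the PMF formula:
P(X = 2) = 0.235600

Rounded to 4 decimal places: 0.2356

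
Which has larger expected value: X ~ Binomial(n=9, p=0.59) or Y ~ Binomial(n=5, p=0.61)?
X has larger mean (5.3100 > 3.0500)

Compute the expected value for each distribution:

X ~ Binomial(n=9, p=0.59):
E[X] = 5.3100

Y ~ Binomial(n=5, p=0.61):
E[Y] = 3.0500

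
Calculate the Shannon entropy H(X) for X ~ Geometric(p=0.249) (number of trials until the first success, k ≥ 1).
2.2540 nats

We have X ~ Geometric(p=0.249) (number of trials until the first success, k ≥ 1).

The Shannon entropy measures the uncertainty or information content of the distribution.

For a Geometric distribution with p=0.249 (number of trials until the first success, k ≥ 1):
H(X) = 2.2540 nats

(In bits, this would be 3.2518 bits.)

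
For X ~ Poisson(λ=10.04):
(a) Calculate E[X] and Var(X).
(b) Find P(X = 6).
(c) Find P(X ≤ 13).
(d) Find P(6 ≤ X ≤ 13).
(a) E[X] = 10.0400, Var(X) = 10.0400
(b) P(X = 6) = 0.062052
(c) P(X ≤ 13) = 0.861531
(d) P(6 ≤ X ≤ 13) = 0.795943

We have X ~ Poisson(λ=10.04).

(a) Moments:
E[X] = 10.0400
Var(X) = 10.0400
σ = √Var(X) = 3.1686

(b) Point probability using PMF:
P(X = 6) = 0.062052

(c) Cumulative probability using CDF:
P(X ≤ 13) = F(13) = 0.861531

(d) Range probability:
P(6 ≤ X ≤ 13) = P(X ≤ 13) - P(X ≤ 5)
                   = F(13) - F(5)
                   = 0.861531 - 0.065588
                   = 0.795943

This means approximately 79.6% of outcomes fall in the interval [6, 13].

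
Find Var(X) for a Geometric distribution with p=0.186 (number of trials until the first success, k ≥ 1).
23.5287

We have X ~ Geometric(p=0.186) (number of trials until the first success, k ≥ 1).

For a Geometric distribution with p=0.186 (number of trials until the first success, k ≥ 1):
Var(X) = 23.5287

The variance measures the spread of the distribution around the mean.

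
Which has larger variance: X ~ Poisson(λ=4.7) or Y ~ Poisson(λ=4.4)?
X has larger variance (4.7000 > 4.4000)

Compute the variance for each distribution:

X ~ Poisson(λ=4.7):
Var(X) = 4.7000

Y ~ Poisson(λ=4.4):
Var(Y) = 4.4000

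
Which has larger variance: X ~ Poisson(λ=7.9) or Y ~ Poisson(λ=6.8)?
X has larger variance (7.9000 > 6.8000)

Compute the variance for each distribution:

X ~ Poisson(λ=7.9):
Var(X) = 7.9000

Y ~ Poisson(λ=6.8):
Var(Y) = 6.8000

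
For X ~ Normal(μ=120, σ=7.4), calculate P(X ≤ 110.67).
0.103689

We have X ~ Normal(μ=120, σ=7.4).

The CDF gives us P(X ≤ k).

Using the CDF:
P(X ≤ 110.67) = 0.103689

This means there's approximately a 10.4% chance that X is at most 110.67.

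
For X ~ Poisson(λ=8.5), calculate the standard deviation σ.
2.9155

We have X ~ Poisson(λ=8.5).

For a Poisson distribution with λ=8.5:
σ = √Var(X) = 2.9155

The standard deviation is the square root of the variance.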